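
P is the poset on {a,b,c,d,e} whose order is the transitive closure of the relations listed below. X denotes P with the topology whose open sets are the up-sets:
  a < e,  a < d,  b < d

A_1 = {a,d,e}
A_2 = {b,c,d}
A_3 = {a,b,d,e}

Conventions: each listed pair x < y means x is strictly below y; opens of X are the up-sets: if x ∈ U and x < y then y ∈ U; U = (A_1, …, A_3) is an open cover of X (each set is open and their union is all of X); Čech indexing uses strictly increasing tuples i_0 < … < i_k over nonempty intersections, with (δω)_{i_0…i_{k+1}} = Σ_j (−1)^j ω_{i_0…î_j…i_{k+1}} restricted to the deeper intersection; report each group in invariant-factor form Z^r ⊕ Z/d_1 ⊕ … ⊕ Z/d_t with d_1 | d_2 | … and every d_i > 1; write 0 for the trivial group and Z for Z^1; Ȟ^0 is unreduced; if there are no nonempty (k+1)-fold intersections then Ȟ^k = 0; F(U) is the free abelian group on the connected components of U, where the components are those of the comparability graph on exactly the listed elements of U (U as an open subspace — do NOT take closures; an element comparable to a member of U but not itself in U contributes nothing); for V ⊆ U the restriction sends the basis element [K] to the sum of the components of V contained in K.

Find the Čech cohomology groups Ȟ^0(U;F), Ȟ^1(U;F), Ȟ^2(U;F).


cover nerve:
  A12={d} A13={a,d,e} A23={b,d}
  A123={d}
components per intersection:
  A1: {a,d,e}
  A2: {b,d} {c}
  A3: {a,b,d,e}
  A12: {d}
  A13: {a,d,e}
  A23: {b,d}
  A123: {d}
C dims 4,3,1; δ0: rk 2, SNF 1^2; δ1: rk 1, SNF 1^1
Ȟ^0: (4−2)−0=2 ⇒ Z^2
Ȟ^1: (3−1)−2=0 ⇒ 0
Ȟ^2: (1−0)−1=0 ⇒ 0

Ȟ^0 = Z^2; Ȟ^1 = 0; Ȟ^2 = 0


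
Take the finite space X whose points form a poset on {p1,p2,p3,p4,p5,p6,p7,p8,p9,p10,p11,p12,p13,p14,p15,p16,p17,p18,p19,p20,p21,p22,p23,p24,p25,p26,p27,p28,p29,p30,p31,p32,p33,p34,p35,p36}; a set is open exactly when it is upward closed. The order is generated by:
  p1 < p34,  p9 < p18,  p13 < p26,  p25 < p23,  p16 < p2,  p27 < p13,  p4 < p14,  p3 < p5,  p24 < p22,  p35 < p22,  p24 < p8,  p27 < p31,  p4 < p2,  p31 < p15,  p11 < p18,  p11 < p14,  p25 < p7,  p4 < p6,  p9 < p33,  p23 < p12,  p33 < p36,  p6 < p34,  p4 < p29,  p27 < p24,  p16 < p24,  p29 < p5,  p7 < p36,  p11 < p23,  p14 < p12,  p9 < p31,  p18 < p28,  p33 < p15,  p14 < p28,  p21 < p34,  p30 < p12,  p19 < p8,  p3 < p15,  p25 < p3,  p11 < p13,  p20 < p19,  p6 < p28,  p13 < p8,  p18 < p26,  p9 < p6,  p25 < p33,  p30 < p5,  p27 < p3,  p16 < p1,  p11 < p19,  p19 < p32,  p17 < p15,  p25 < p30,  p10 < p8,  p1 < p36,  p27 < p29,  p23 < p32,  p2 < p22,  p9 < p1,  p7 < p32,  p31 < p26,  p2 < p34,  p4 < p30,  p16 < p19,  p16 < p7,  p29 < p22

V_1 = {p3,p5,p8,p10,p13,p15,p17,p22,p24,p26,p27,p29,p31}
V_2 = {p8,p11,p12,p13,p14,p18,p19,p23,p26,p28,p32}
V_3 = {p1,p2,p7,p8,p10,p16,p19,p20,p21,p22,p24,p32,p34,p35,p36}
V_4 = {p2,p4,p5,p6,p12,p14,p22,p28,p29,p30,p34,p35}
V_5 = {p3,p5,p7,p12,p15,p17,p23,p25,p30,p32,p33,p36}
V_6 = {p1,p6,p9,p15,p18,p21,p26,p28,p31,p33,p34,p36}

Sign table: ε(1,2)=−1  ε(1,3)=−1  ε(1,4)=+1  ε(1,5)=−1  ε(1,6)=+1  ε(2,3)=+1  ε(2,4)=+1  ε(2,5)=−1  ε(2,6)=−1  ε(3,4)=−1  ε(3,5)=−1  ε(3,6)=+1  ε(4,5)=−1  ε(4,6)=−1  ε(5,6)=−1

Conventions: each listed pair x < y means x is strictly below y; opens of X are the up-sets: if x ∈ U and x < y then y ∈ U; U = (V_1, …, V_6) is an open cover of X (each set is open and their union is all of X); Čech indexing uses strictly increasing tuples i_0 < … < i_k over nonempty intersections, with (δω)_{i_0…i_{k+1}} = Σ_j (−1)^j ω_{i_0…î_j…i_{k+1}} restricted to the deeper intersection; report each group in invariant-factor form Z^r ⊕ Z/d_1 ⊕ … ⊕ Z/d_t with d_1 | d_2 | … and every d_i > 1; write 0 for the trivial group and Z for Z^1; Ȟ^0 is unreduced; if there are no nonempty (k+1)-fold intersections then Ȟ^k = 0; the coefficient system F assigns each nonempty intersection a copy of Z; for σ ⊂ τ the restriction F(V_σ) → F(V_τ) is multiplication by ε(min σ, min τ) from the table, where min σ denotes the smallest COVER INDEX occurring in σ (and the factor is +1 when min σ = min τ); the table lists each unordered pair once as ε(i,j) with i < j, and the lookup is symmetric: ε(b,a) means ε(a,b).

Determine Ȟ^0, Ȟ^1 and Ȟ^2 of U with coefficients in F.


cover nerve:
  V12={p8,p13,p26} V13={p8,p10,p22,p24} V14={p5,p22,p29} V15={p3,p5,p15,p17} V16={p15,p26,p31} V23={p8,p19,p32} V24={p12,p14,p28} V25={p12,p23,p32} V26={p18,p26,p28} V34={p2,p22,p34,p35} V35={p7,p32,p36} V36={p1,p21,p34,p36} V45={p5,p12,p30} V46={p6,p28,p34} V56={p15,p33,p36}
  V123={p8} V126={p26} V134={p22} V145={p5} V156={p15} V235={p32} V245={p12} V246={p28} V346={p34} V356={p36}
C dims 6,15,10; δ0: rk 6, SNF 1^5·2; δ1: rk 9, SNF 1^9
Ȟ^0: (6−6)−0=0 ⇒ 0
Ȟ^1: (15−9)−6=0 plus torsion [2] ⇒ Z/2
Ȟ^2: (10−0)−9=1 ⇒ Z

Ȟ^0 ≅ 0; Ȟ^1 ≅ Z/2; Ȟ^2 ≅ Z


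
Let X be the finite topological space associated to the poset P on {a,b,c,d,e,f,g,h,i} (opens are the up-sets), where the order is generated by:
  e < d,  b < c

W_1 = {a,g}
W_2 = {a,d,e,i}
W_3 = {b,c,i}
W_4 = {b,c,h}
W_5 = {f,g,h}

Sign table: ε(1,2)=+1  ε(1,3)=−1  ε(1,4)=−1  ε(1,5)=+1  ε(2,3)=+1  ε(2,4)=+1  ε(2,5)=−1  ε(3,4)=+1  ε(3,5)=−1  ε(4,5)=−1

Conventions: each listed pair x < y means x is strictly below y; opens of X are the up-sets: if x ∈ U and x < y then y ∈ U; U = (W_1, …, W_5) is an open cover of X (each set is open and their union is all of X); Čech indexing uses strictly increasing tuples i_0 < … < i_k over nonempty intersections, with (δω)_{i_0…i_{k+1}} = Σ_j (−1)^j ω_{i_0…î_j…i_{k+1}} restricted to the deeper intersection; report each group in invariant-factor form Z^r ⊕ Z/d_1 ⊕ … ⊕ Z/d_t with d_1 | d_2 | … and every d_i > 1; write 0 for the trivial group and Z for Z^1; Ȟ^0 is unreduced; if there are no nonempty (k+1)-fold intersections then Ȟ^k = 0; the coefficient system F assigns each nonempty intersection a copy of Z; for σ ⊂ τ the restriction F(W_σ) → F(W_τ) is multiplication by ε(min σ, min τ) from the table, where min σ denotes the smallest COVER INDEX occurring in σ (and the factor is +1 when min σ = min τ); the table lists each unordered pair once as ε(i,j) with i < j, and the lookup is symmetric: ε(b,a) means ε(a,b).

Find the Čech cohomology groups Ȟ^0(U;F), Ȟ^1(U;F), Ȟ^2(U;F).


cover nerve:
  W12={a} W15={g} W23={i} W34={b,c} W45={h}
C dims 5,5; δ0: rk 5, SNF 1^4·2
Ȟ^0: (5−5)−0=0 ⇒ 0
Ȟ^1: (5−0)−5=0 plus torsion [2] ⇒ Z/2
Ȟ^2: (0−0)−0=0 ⇒ 0

Ȟ^0 = 0; Ȟ^1 = Z/2; Ȟ^2 = 0


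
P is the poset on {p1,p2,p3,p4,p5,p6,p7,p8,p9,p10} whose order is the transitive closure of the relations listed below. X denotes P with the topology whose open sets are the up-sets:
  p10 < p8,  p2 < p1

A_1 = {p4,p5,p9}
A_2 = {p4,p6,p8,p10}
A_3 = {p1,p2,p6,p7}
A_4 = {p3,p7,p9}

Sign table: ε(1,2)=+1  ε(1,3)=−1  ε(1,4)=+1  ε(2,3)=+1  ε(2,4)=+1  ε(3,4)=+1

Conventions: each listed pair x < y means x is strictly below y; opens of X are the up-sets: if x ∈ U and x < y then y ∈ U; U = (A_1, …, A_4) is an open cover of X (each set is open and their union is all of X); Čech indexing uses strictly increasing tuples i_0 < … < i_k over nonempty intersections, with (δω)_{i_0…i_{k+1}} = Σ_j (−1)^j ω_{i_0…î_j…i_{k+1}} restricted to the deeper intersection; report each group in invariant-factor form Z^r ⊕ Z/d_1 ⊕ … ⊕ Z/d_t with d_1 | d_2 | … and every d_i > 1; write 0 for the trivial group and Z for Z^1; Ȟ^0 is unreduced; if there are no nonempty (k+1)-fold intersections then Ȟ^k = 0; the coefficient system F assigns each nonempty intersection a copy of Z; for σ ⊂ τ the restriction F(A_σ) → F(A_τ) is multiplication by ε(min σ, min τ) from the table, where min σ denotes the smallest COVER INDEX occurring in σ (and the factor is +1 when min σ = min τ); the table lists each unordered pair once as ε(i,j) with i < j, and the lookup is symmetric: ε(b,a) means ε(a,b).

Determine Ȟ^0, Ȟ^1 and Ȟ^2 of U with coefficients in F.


nerve of the cover:
  A12={p4} A14={p9} A23={p6} A34={p7}
C dims 4,4; δ0: rk 3, SNF 1^3
Ȟ^0 = (4 − 3) − 0 = 1, so Ȟ^0 ≅ Z
Ȟ^1 = (4 − 0) − 3 = 1, so Ȟ^1 ≅ Z
Ȟ^2 = (0 − 0) − 0 = 0, so Ȟ^2 ≅ 0

Ȟ^0 = Z, Ȟ^1 = Z, Ȟ^2 = 0


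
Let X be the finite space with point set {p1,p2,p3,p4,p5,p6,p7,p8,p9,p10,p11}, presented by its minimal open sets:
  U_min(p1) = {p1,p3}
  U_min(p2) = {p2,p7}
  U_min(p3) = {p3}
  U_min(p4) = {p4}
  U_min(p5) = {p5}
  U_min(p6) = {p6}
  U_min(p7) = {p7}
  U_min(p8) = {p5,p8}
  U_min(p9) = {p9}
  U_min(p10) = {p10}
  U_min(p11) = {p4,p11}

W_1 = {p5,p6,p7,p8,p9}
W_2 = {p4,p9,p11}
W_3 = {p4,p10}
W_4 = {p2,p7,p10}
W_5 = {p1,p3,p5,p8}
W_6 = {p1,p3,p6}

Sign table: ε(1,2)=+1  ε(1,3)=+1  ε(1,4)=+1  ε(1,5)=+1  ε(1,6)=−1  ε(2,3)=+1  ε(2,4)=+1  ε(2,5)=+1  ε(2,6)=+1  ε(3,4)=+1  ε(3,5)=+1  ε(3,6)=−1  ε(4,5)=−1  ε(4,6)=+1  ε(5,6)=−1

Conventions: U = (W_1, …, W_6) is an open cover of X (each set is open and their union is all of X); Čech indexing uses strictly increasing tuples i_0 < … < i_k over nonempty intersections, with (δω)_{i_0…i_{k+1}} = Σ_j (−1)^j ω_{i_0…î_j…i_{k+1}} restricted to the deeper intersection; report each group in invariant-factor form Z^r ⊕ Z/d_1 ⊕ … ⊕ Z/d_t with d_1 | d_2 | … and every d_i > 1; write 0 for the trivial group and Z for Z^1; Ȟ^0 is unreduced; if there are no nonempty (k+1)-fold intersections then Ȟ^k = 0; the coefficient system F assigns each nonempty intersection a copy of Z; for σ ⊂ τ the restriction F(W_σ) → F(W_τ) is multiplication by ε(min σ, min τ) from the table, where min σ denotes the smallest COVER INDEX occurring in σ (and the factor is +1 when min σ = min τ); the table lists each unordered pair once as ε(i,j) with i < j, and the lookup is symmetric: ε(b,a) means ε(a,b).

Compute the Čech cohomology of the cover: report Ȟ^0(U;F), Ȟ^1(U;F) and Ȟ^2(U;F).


Ȟ^0 ≅ Z; Ȟ^1 ≅ Z^2; Ȟ^2 ≅ 0

nerve of the cover:
  W12={p9} W14={p7} W15={p5,p8} W16={p6} W23={p4} W34={p10} W56={p1,p3}
C dims 6,7; δ0: rk 5, SNF 1^5
Ȟ^0 = (6 − 5) − 0 = 1, so Ȟ^0 ≅ Z
Ȟ^1 = (7 − 0) − 5 = 2, so Ȟ^1 ≅ Z^2
Ȟ^2 = (0 − 0) − 0 = 0, so Ȟ^2 ≅ 0


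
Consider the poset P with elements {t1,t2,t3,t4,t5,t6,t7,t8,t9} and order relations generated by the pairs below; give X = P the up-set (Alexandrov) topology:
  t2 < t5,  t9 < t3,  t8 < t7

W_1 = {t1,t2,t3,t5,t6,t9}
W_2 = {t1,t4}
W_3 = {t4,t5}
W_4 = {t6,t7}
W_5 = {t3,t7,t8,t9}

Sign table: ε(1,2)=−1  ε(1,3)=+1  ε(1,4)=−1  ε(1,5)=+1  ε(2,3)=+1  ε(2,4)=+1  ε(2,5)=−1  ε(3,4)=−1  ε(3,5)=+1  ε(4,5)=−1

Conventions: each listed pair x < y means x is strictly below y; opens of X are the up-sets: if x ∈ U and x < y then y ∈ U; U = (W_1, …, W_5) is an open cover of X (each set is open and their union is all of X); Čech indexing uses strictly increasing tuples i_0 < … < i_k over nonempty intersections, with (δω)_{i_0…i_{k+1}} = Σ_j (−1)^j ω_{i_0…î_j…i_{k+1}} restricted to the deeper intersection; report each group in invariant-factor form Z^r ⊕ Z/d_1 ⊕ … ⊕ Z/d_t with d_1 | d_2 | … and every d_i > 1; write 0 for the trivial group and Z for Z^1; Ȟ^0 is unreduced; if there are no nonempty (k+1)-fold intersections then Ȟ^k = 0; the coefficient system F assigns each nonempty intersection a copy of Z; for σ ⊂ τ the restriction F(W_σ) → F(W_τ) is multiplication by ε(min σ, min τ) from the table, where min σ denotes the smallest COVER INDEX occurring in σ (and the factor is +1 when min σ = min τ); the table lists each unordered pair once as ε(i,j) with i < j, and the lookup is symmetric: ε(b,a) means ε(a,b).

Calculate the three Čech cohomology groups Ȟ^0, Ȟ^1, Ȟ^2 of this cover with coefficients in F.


Ȟ^0(U;F) ≅ 0; Ȟ^1(U;F) ≅ Z ⊕ Z/2; Ȟ^2(U;F) ≅ 0

nerve simplices:
  W12={t1} W13={t5} W14={t6} W15={t3,t9} W23={t4} W45={t7}
C dims 5,6; δ0: rk 5, SNF 1^4·2
degree 0: 5−5−0 = 0 → Ȟ^0 ≅ 0
degree 1: 6−0−5 = 1 plus torsion [2] → Ȟ^1 ≅ Z ⊕ Z/2
degree 2: 0−0−0 = 0 → Ȟ^2 ≅ 0


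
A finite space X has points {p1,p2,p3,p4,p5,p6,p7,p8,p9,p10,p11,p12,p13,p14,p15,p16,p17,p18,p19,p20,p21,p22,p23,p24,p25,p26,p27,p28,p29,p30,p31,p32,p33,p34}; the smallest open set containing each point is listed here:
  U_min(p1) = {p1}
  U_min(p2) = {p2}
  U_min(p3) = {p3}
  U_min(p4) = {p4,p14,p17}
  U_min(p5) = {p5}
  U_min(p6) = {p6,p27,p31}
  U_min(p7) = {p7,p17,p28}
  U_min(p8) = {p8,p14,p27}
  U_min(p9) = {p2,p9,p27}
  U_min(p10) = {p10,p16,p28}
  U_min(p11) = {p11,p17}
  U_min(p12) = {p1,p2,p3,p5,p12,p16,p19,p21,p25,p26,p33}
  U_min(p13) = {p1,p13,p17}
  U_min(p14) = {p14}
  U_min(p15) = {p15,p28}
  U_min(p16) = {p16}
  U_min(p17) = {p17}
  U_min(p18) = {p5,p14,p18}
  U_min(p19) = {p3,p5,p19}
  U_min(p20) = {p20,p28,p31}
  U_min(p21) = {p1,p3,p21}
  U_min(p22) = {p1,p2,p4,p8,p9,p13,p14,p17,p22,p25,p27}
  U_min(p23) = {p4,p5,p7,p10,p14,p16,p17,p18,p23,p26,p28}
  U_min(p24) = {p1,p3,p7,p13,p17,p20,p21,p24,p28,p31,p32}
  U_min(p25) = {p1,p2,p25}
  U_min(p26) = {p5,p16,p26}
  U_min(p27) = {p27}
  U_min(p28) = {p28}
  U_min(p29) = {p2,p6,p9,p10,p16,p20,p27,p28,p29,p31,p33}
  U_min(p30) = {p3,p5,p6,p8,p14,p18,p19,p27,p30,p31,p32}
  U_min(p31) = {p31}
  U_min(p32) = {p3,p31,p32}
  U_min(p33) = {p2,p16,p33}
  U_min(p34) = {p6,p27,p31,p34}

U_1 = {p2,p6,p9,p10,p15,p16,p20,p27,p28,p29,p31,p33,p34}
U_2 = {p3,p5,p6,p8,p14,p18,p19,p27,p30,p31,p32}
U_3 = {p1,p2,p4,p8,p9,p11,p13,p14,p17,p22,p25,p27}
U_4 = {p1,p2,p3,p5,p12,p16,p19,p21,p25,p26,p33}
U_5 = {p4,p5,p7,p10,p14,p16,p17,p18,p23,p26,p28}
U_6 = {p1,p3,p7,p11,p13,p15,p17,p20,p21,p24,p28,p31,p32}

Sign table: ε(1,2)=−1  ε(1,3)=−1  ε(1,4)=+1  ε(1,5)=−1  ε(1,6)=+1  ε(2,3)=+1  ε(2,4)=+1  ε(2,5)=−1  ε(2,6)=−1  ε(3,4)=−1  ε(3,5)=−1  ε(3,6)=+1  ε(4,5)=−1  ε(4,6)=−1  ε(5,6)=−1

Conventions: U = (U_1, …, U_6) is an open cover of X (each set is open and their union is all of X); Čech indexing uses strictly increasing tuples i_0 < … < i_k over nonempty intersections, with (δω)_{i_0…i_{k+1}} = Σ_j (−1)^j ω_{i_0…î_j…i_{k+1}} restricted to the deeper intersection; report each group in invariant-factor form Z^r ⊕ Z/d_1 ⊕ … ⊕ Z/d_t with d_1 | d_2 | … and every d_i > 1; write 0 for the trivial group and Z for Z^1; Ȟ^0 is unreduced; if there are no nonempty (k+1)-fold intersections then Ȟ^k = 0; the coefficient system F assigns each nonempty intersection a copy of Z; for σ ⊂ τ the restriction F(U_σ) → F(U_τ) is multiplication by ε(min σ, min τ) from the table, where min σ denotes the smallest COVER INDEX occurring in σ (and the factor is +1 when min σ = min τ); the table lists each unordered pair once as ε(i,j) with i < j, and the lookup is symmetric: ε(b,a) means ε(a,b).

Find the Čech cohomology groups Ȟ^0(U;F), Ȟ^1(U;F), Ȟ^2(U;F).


Ȟ^0 = 0, Ȟ^1 = Z/2 and Ȟ^2 = Z

intersection data:
  U12={p6,p27,p31} U13={p2,p9,p27} U14={p2,p16,p33} U15={p10,p16,p28} U16={p15,p20,p28,p31} U23={p8,p14,p27} U24={p3,p5,p19} U25={p5,p14,p18} U26={p3,p31,p32} U34={p1,p2,p25} U35={p4,p14,p17} U36={p1,p11,p13,p17} U45={p5,p16,p26} U46={p1,p3,p21} U56={p7,p17,p28}
  U123={p27} U126={p31} U134={p2} U145={p16} U156={p28} U235={p14} U245={p5} U246={p3} U346={p1} U356={p17}
C dims 6,15,10; δ0: rk 6, SNF 1^5·2; δ1: rk 9, SNF 1^9
Ȟ^0 = (6 − 6) − 0 = 0, so Ȟ^0 ≅ 0
Ȟ^1 = (15 − 9) − 6 = 0 plus torsion [2], so Ȟ^1 ≅ Z/2
Ȟ^2 = (10 − 0) − 9 = 1, so Ȟ^2 ≅ Z


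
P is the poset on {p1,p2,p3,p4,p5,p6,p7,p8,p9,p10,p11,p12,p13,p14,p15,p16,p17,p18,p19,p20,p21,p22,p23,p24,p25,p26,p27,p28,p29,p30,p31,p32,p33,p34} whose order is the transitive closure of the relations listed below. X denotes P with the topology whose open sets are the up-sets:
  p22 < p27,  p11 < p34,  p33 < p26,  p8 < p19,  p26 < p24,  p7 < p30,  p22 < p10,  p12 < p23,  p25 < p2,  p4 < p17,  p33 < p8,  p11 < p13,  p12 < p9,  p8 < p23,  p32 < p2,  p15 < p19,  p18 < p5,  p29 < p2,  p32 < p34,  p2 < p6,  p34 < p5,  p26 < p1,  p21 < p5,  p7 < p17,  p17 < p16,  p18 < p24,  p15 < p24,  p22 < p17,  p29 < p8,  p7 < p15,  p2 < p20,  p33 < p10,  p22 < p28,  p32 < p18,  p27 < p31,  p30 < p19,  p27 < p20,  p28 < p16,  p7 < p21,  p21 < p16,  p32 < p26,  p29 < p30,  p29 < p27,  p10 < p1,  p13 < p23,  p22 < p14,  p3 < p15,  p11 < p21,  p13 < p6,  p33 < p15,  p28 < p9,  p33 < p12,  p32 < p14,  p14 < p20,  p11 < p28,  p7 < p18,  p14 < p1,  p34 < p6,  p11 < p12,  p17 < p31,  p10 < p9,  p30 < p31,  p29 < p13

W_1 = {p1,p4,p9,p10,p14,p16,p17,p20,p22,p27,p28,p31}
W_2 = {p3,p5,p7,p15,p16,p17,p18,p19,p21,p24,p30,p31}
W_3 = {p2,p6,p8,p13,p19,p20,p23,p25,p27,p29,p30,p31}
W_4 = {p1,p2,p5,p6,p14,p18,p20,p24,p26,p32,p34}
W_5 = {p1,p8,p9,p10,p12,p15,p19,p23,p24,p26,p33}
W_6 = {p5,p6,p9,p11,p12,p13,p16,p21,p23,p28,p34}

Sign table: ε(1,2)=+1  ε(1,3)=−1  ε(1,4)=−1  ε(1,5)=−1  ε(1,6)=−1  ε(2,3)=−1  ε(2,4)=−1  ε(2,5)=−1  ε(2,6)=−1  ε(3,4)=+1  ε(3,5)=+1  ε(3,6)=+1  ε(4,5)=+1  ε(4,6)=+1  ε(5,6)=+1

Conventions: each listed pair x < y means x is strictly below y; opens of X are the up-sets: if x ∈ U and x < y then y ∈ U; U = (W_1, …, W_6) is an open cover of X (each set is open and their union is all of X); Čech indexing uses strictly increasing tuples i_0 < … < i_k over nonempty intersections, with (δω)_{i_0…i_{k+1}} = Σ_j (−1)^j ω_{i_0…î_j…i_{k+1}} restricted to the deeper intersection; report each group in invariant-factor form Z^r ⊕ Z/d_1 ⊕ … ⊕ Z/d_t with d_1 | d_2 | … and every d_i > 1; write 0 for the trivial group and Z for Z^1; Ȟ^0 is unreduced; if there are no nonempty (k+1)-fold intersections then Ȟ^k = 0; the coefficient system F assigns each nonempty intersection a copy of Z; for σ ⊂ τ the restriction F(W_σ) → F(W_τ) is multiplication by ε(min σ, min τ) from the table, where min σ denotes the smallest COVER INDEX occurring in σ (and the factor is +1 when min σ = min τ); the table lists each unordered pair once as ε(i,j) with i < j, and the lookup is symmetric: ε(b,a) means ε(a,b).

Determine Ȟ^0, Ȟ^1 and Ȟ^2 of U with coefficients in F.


nonempty overlaps:
  W12={p16,p17,p31} W13={p20,p27,p31} W14={p1,p14,p20} W15={p1,p9,p10} W16={p9,p16,p28} W23={p19,p30,p31} W24={p5,p18,p24} W25={p15,p19,p24} W26={p5,p16,p21} W34={p2,p6,p20} W35={p8,p19,p23} W36={p6,p13,p23} W45={p1,p24,p26} W46={p5,p6,p34} W56={p9,p12,p23}
  W123={p31} W126={p16} W134={p20} W145={p1} W156={p9} W235={p19} W245={p24} W246={p5} W346={p6} W356={p23}
C dims 6,15,10; δ0: rk 5, SNF 1^5; δ1: rk 10, SNF 1^9·2
degree 0: 6−5−0 = 1 → Ȟ^0 ≅ Z
degree 1: 15−10−5 = 0 → Ȟ^1 ≅ 0
degree 2: 10−0−10 = 0 plus torsion [2] → Ȟ^2 ≅ Z/2

Ȟ^0 = Z, Ȟ^1 = 0 and Ȟ^2 = Z/2


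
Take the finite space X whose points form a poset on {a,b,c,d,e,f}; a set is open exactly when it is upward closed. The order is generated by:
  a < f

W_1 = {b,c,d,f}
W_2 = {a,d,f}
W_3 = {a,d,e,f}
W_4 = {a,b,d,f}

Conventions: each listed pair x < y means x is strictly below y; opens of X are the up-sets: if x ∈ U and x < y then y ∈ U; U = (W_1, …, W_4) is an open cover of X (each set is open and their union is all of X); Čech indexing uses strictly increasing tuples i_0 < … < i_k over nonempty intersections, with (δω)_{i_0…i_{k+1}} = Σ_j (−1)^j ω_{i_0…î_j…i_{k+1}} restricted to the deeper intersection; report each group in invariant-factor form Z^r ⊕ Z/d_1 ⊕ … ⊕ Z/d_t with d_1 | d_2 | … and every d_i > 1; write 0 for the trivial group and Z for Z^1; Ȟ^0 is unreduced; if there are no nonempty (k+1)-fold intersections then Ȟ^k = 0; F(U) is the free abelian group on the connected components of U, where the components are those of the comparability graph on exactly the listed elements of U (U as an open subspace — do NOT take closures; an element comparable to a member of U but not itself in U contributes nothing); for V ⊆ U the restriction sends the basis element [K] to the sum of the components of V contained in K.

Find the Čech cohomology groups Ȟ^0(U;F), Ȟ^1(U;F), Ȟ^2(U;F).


Ȟ^0 ≅ Z^5; Ȟ^1 ≅ 0; Ȟ^2 ≅ 0

nonempty overlaps:
  W12={d,f} W13={d,f} W14={b,d,f} W23={a,d,f} W24={a,d,f} W34={a,d,f}
  W123={d,f} W124={d,f} W134={d,f} W234={a,d,f}
  W1234={d,f}
components per intersection:
  W1: {b} {c} {d} {f}
  W2: {a,f} {d}
  W3: {a,f} {d} {e}
  W4: {a,f} {b} {d}
  W12: {d} {f}
  W13: {d} {f}
  W14: {b} {d} {f}
  W23: {a,f} {d}
  W24: {a,f} {d}
  W34: {a,f} {d}
  W123: {d} {f}
  W124: {d} {f}
  W134: {d} {f}
  W234: {a,f} {d}
  W1234: {d} {f}
C dims 12,13,8,2; δ0: rk 7, SNF 1^7; δ1: rk 6, SNF 1^6; δ2: rk 2, SNF 1^2
degree 0: 12−7−0 = 5 → Ȟ^0 ≅ Z^5
degree 1: 13−6−7 = 0 → Ȟ^1 ≅ 0
degree 2: 8−2−6 = 0 → Ȟ^2 ≅ 0


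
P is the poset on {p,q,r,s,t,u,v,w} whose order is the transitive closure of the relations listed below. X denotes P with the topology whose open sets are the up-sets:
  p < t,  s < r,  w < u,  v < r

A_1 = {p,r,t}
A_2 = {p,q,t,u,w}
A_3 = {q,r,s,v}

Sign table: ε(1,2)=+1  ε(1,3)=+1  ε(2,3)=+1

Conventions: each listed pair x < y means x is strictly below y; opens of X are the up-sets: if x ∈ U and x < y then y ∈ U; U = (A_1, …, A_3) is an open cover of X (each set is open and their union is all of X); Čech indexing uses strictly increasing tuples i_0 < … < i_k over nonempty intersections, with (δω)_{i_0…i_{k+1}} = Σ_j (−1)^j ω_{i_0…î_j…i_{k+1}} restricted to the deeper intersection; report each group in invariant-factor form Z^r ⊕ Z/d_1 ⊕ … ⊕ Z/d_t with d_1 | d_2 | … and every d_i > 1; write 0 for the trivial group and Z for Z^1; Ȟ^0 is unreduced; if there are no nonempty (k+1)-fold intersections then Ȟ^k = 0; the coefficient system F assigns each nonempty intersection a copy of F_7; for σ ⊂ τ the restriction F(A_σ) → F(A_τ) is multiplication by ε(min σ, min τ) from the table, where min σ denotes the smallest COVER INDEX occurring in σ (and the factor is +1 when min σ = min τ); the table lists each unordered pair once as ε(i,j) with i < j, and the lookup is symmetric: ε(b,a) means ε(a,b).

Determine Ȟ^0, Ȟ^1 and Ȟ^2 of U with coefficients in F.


Ȟ^0 ≅ Z/7, Ȟ^1 ≅ Z/7, Ȟ^2 ≅ 0

nonempty intersections:
  A12={p,t} A13={r} A23={q}
C dims 3,3; δ0: rk_F7 2
Ȟ^0: (3−2)−0=1 ⇒ Z/7
Ȟ^1: (3−0)−2=1 ⇒ Z/7
Ȟ^2: (0−0)−0=0 ⇒ 0


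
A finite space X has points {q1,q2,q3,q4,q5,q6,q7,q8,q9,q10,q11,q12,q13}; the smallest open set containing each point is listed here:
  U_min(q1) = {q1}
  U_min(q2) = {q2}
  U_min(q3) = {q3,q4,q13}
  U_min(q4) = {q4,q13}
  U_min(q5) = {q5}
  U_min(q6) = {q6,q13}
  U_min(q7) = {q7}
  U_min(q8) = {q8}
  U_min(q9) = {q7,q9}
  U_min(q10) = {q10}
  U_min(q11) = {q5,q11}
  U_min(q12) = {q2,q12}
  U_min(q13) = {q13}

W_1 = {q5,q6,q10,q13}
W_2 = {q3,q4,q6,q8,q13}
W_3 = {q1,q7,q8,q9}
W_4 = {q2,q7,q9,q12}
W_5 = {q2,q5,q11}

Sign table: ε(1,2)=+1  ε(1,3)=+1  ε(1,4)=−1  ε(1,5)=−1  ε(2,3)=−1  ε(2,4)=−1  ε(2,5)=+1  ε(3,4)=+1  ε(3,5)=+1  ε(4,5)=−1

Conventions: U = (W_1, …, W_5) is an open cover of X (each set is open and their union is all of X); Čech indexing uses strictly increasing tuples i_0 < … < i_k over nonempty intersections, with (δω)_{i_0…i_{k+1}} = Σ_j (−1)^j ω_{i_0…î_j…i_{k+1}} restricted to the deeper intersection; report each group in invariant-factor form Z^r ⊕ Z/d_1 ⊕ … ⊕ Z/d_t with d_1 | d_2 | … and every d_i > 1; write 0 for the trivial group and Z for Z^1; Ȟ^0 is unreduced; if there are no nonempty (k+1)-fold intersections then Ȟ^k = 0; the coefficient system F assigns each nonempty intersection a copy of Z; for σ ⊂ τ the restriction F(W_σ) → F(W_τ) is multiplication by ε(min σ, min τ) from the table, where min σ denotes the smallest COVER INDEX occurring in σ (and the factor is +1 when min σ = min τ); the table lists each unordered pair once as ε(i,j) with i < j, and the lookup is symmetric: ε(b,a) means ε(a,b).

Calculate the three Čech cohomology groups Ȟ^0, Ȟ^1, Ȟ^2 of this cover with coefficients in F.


nerve simplices:
  W12={q6,q13} W15={q5} W23={q8} W34={q7,q9} W45={q2}
C dims 5,5; δ0: rk 5, SNF 1^4·2
degree 0: 5−5−0 = 0 → Ȟ^0 ≅ 0
degree 1: 5−0−5 = 0 plus torsion [2] → Ȟ^1 ≅ Z/2
degree 2: 0−0−0 = 0 → Ȟ^2 ≅ 0

Ȟ^0 = 0, Ȟ^1 = Z/2, Ȟ^2 = 0


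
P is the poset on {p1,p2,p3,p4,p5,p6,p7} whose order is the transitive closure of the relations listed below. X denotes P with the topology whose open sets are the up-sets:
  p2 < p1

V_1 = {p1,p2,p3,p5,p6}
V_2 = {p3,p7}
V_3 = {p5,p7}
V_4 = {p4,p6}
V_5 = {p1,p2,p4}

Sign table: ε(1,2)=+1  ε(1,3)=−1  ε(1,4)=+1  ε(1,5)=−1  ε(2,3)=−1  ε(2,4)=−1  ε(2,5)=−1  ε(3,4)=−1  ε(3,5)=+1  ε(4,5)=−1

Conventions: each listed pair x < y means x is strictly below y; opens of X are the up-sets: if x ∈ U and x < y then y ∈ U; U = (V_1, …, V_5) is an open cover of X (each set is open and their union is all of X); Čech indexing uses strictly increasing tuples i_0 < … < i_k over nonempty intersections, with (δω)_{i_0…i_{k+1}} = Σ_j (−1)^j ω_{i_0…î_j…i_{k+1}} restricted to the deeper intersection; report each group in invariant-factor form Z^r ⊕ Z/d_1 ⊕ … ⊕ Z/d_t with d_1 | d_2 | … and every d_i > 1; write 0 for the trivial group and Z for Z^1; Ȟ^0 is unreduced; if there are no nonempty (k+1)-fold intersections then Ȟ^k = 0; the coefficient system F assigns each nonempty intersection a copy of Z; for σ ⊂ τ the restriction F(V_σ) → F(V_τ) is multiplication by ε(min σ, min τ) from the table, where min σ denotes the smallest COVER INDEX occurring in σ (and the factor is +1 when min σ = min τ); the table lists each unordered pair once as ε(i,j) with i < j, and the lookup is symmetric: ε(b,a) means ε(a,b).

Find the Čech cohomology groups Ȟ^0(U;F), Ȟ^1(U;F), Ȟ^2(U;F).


Ȟ^0 = Z, Ȟ^1 = Z^2, Ȟ^2 = 0

nerve of the cover:
  V12={p3} V13={p5} V14={p6} V15={p1,p2} V23={p7} V45={p4}
C dims 5,6; δ0: rk 4, SNF 1^4
Ȟ^0 = (5 − 4) − 0 = 1, so Ȟ^0 ≅ Z
Ȟ^1 = (6 − 0) − 4 = 2, so Ȟ^1 ≅ Z^2
Ȟ^2 = (0 − 0) − 0 = 0, so Ȟ^2 ≅ 0


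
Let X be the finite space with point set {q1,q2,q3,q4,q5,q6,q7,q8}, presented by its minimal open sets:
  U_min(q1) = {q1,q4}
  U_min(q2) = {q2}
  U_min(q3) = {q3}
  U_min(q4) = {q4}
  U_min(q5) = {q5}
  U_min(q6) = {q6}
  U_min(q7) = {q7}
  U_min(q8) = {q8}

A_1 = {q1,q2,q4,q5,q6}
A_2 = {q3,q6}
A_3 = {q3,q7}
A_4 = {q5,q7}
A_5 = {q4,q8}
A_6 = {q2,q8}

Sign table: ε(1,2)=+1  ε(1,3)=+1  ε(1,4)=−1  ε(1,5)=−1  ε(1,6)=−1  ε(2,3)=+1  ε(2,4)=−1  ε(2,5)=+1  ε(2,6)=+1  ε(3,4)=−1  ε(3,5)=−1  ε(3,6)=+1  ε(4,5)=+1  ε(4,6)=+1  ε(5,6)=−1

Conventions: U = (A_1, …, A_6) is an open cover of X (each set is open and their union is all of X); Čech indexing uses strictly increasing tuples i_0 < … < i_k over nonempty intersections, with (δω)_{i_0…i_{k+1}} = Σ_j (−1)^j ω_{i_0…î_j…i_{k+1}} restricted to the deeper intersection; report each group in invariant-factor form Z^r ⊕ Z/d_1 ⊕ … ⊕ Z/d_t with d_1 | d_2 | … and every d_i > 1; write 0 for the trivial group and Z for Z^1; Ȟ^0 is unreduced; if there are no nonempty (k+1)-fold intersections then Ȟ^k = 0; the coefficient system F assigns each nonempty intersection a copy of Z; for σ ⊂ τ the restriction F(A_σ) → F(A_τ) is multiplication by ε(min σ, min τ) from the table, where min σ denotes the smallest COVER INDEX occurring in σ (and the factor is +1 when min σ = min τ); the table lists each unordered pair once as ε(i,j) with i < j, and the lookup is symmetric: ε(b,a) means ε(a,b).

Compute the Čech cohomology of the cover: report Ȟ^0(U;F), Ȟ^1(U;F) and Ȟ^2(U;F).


Ȟ^0 ≅ 0, Ȟ^1 ≅ Z ⊕ Z/2 and Ȟ^2 ≅ 0

nonempty intersections:
  A12={q6} A14={q5} A15={q4} A16={q2} A23={q3} A34={q7} A56={q8}
C dims 6,7; δ0: rk 6, SNF 1^5·2
Ȟ^0: (6−6)−0=0 ⇒ 0
Ȟ^1: (7−0)−6=1 plus torsion [2] ⇒ Z ⊕ Z/2
Ȟ^2: (0−0)−0=0 ⇒ 0


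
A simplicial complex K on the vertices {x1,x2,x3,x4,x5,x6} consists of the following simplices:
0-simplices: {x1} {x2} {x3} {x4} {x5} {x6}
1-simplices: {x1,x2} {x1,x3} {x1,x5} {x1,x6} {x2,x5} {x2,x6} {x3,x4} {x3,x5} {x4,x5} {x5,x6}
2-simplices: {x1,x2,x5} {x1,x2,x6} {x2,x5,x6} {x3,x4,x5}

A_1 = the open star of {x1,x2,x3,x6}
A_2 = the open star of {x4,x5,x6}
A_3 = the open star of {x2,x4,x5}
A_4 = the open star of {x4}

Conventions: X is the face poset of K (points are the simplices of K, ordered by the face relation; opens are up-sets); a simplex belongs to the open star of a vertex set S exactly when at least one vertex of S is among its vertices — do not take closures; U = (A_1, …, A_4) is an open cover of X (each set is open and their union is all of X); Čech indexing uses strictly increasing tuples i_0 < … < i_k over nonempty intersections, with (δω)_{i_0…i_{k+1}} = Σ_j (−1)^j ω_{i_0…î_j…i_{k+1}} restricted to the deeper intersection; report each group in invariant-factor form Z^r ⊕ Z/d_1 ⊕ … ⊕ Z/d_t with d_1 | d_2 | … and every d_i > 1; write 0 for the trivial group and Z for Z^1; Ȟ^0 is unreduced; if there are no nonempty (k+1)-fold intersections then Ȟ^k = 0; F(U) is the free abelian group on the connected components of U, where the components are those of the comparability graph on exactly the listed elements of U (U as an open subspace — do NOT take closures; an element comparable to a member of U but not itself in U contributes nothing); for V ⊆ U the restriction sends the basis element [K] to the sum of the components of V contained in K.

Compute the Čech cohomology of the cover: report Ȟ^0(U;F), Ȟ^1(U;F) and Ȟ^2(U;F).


intersection data:
  A1={{x1},{x2},{x3},{x6},{x1,x2},{x1,x3},{x1,x5},{x1,x6},{x2,x5},{x2,x6},{x3,x4},{x3,x5},{x5,x6},{x1,x2,x5},{x1,x2,x6},{x2,x5,x6},{x3,x4,x5}} A2={{x4},{x5},{x6},{x1,x5},{x1,x6},{x2,x5},{x2,x6},{x3,x4},{x3,x5},{x4,x5},{x5,x6},{x1,x2,x5},{x1,x2,x6},{x2,x5,x6},{x3,x4,x5}} A3={{x2},{x4},{x5},{x1,x2},{x1,x5},{x2,x5},{x2,x6},{x3,x4},{x3,x5},{x4,x5},{x5,x6},{x1,x2,x5},{x1,x2,x6},{x2,x5,x6},{x3,x4,x5}} A4={{x4},{x3,x4},{x4,x5},{x3,x4,x5}}
  A12={{x6},{x1,x5},{x1,x6},{x2,x5},{x2,x6},{x3,x4},{x3,x5},{x5,x6},{x1,x2,x5},{x1,x2,x6},{x2,x5,x6},{x3,x4,x5}} A13={{x2},{x1,x2},{x1,x5},{x2,x5},{x2,x6},{x3,x4},{x3,x5},{x5,x6},{x1,x2,x5},{x1,x2,x6},{x2,x5,x6},{x3,x4,x5}} A14={{x3,x4},{x3,x4,x5}} A23={{x4},{x5},{x1,x5},{x2,x5},{x2,x6},{x3,x4},{x3,x5},{x4,x5},{x5,x6},{x1,x2,x5},{x1,x2,x6},{x2,x5,x6},{x3,x4,x5}} A24={{x4},{x3,x4},{x4,x5},{x3,x4,x5}} A34={{x4},{x3,x4},{x4,x5},{x3,x4,x5}}
  A123={{x1,x5},{x2,x5},{x2,x6},{x3,x4},{x3,x5},{x5,x6},{x1,x2,x5},{x1,x2,x6},{x2,x5,x6},{x3,x4,x5}} A124={{x3,x4},{x3,x4,x5}} A134={{x3,x4},{x3,x4,x5}} A234={{x4},{x3,x4},{x4,x5},{x3,x4,x5}}
  A1234={{x3,x4},{x3,x4,x5}}
components per intersection:
  A1: {{x1},{x2},{x3},{x6},{x1,x2},{x1,x3},{x1,x5},{x1,x6},{x2,x5},{x2,x6},{x3,x4},{x3,x5},{x5,x6},{x1,x2,x5},{x1,x2,x6},{x2,x5,x6},{x3,x4,x5}}
  A2: {{x4},{x5},{x6},{x1,x5},{x1,x6},{x2,x5},{x2,x6},{x3,x4},{x3,x5},{x4,x5},{x5,x6},{x1,x2,x5},{x1,x2,x6},{x2,x5,x6},{x3,x4,x5}}
  A3: {{x2},{x4},{x5},{x1,x2},{x1,x5},{x2,x5},{x2,x6},{x3,x4},{x3,x5},{x4,x5},{x5,x6},{x1,x2,x5},{x1,x2,x6},{x2,x5,x6},{x3,x4,x5}}
  A4: {{x4},{x3,x4},{x4,x5},{x3,x4,x5}}
  A12: {{x6},{x1,x5},{x1,x6},{x2,x5},{x2,x6},{x5,x6},{x1,x2,x5},{x1,x2,x6},{x2,x5,x6}} {{x3,x4},{x3,x5},{x3,x4,x5}}
  A13: {{x2},{x1,x2},{x1,x5},{x2,x5},{x2,x6},{x5,x6},{x1,x2,x5},{x1,x2,x6},{x2,x5,x6}} {{x3,x4},{x3,x5},{x3,x4,x5}}
  A14: {{x3,x4},{x3,x4,x5}}
  A23: {{x4},{x5},{x1,x5},{x2,x5},{x2,x6},{x3,x4},{x3,x5},{x4,x5},{x5,x6},{x1,x2,x5},{x1,x2,x6},{x2,x5,x6},{x3,x4,x5}}
  A24: {{x4},{x3,x4},{x4,x5},{x3,x4,x5}}
  A34: {{x4},{x3,x4},{x4,x5},{x3,x4,x5}}
  A123: {{x1,x5},{x2,x5},{x2,x6},{x5,x6},{x1,x2,x5},{x1,x2,x6},{x2,x5,x6}} {{x3,x4},{x3,x5},{x3,x4,x5}}
  A124: {{x3,x4},{x3,x4,x5}}
  A134: {{x3,x4},{x3,x4,x5}}
  A234: {{x4},{x3,x4},{x4,x5},{x3,x4,x5}}
  A1234: {{x3,x4},{x3,x4,x5}}
C dims 4,8,5,1; δ0: rk 3, SNF 1^3; δ1: rk 4, SNF 1^4; δ2: rk 1, SNF 1^1
Ȟ^0 = (4 − 3) − 0 = 1, so Ȟ^0 ≅ Z
Ȟ^1 = (8 − 4) − 3 = 1, so Ȟ^1 ≅ Z
Ȟ^2 = (5 − 1) − 4 = 0, so Ȟ^2 ≅ 0

Ȟ^0(U;F) ≅ Z, Ȟ^1(U;F) ≅ Z and Ȟ^2(U;F) ≅ 0


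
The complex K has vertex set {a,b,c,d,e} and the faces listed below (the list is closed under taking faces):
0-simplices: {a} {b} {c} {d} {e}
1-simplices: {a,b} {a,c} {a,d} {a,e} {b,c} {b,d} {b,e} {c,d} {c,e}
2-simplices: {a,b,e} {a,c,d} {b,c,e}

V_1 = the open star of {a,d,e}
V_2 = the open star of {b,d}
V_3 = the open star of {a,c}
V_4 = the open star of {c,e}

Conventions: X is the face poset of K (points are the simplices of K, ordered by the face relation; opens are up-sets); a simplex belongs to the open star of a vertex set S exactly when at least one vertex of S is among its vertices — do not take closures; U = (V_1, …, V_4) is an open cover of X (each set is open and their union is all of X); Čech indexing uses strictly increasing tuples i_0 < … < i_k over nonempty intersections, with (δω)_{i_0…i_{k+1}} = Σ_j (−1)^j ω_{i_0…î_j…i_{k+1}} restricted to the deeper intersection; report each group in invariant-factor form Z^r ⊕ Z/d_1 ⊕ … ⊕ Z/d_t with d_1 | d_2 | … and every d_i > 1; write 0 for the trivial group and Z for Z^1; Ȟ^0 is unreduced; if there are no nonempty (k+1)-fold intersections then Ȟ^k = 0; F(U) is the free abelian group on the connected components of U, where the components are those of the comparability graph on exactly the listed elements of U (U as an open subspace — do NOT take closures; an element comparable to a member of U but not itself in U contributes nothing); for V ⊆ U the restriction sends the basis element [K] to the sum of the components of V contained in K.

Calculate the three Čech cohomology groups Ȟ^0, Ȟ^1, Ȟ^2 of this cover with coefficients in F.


nonempty intersections:
  V1={{a},{d},{e},{a,b},{a,c},{a,d},{a,e},{b,d},{b,e},{c,d},{c,e},{a,b,e},{a,c,d},{b,c,e}} V2={{b},{d},{a,b},{a,d},{b,c},{b,d},{b,e},{c,d},{a,b,e},{a,c,d},{b,c,e}} V3={{a},{c},{a,b},{a,c},{a,d},{a,e},{b,c},{c,d},{c,e},{a,b,e},{a,c,d},{b,c,e}} V4={{c},{e},{a,c},{a,e},{b,c},{b,e},{c,d},{c,e},{a,b,e},{a,c,d},{b,c,e}}
  V12={{d},{a,b},{a,d},{b,d},{b,e},{c,d},{a,b,e},{a,c,d},{b,c,e}} V13={{a},{a,b},{a,c},{a,d},{a,e},{c,d},{c,e},{a,b,e},{a,c,d},{b,c,e}} V14={{e},{a,c},{a,e},{b,e},{c,d},{c,e},{a,b,e},{a,c,d},{b,c,e}} V23={{a,b},{a,d},{b,c},{c,d},{a,b,e},{a,c,d},{b,c,e}} V24={{b,c},{b,e},{c,d},{a,b,e},{a,c,d},{b,c,e}} V34={{c},{a,c},{a,e},{b,c},{c,d},{c,e},{a,b,e},{a,c,d},{b,c,e}}
  V123={{a,b},{a,d},{c,d},{a,b,e},{a,c,d},{b,c,e}} V124={{b,e},{c,d},{a,b,e},{a,c,d},{b,c,e}} V134={{a,c},{a,e},{c,d},{c,e},{a,b,e},{a,c,d},{b,c,e}} V234={{b,c},{c,d},{a,b,e},{a,c,d},{b,c,e}}
  V1234={{c,d},{a,b,e},{a,c,d},{b,c,e}}
components per intersection:
  V1: {{a},{d},{e},{a,b},{a,c},{a,d},{a,e},{b,d},{b,e},{c,d},{c,e},{a,b,e},{a,c,d},{b,c,e}}
  V2: {{b},{d},{a,b},{a,d},{b,c},{b,d},{b,e},{c,d},{a,b,e},{a,c,d},{b,c,e}}
  V3: {{a},{c},{a,b},{a,c},{a,d},{a,e},{b,c},{c,d},{c,e},{a,b,e},{a,c,d},{b,c,e}}
  V4: {{c},{e},{a,c},{a,e},{b,c},{b,e},{c,d},{c,e},{a,b,e},{a,c,d},{b,c,e}}
  V12: {{d},{a,d},{b,d},{c,d},{a,c,d}} {{a,b},{b,e},{a,b,e},{b,c,e}}
  V13: {{a},{a,b},{a,c},{a,d},{a,e},{c,d},{a,b,e},{a,c,d}} {{c,e},{b,c,e}}
  V14: {{e},{a,e},{b,e},{c,e},{a,b,e},{b,c,e}} {{a,c},{c,d},{a,c,d}}
  V23: {{a,b},{a,b,e}} {{a,d},{c,d},{a,c,d}} {{b,c},{b,c,e}}
  V24: {{b,c},{b,e},{a,b,e},{b,c,e}} {{c,d},{a,c,d}}
  V34: {{c},{a,c},{b,c},{c,d},{c,e},{a,c,d},{b,c,e}} {{a,e},{a,b,e}}
  V123: {{a,b},{a,b,e}} {{a,d},{c,d},{a,c,d}} {{b,c,e}}
  V124: {{b,e},{a,b,e},{b,c,e}} {{c,d},{a,c,d}}
  V134: {{a,c},{c,d},{a,c,d}} {{a,e},{a,b,e}} {{c,e},{b,c,e}}
  V234: {{b,c},{b,c,e}} {{c,d},{a,c,d}} {{a,b,e}}
  V1234: {{c,d},{a,c,d}} {{a,b,e}} {{b,c,e}}
C dims 4,13,11,3; δ0: rk 3, SNF 1^3; δ1: rk 8, SNF 1^8; δ2: rk 3, SNF 1^3
Ȟ^0: (4−3)−0=1 ⇒ Z
Ȟ^1: (13−8)−3=2 ⇒ Z^2
Ȟ^2: (11−3)−8=0 ⇒ 0

Ȟ^0 ≅ Z, Ȟ^1 ≅ Z^2 and Ȟ^2 ≅ 0


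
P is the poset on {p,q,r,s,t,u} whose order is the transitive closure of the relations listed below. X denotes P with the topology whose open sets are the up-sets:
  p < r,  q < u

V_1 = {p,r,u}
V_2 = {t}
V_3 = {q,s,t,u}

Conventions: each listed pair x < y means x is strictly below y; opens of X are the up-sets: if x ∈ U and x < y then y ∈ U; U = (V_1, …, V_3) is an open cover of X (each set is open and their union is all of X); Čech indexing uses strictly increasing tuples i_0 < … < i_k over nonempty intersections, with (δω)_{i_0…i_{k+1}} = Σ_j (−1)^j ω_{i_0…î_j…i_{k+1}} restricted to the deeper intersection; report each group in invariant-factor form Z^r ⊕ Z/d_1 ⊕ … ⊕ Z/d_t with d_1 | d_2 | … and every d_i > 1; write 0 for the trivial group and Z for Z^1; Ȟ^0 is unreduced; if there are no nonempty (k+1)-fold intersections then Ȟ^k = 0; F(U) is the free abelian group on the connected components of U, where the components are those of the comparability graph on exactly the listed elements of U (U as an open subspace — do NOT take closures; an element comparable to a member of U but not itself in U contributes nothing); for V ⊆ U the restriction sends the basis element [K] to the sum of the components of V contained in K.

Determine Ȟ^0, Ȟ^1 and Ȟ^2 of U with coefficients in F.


nonempty overlaps:
  V13={u} V23={t}
components per intersection:
  V1: {p,r} {u}
  V2: {t}
  V3: {q,u} {s} {t}
  V13: {u}
  V23: {t}
C dims 6,2; δ0: rk 2, SNF 1^2
degree 0: 6−2−0 = 4 → Ȟ^0 ≅ Z^4
degree 1: 2−0−2 = 0 → Ȟ^1 ≅ 0
degree 2: 0−0−0 = 0 → Ȟ^2 ≅ 0

Ȟ^0(U;F) ≅ Z^4; Ȟ^1(U;F) ≅ 0; Ȟ^2(U;F) ≅ 0


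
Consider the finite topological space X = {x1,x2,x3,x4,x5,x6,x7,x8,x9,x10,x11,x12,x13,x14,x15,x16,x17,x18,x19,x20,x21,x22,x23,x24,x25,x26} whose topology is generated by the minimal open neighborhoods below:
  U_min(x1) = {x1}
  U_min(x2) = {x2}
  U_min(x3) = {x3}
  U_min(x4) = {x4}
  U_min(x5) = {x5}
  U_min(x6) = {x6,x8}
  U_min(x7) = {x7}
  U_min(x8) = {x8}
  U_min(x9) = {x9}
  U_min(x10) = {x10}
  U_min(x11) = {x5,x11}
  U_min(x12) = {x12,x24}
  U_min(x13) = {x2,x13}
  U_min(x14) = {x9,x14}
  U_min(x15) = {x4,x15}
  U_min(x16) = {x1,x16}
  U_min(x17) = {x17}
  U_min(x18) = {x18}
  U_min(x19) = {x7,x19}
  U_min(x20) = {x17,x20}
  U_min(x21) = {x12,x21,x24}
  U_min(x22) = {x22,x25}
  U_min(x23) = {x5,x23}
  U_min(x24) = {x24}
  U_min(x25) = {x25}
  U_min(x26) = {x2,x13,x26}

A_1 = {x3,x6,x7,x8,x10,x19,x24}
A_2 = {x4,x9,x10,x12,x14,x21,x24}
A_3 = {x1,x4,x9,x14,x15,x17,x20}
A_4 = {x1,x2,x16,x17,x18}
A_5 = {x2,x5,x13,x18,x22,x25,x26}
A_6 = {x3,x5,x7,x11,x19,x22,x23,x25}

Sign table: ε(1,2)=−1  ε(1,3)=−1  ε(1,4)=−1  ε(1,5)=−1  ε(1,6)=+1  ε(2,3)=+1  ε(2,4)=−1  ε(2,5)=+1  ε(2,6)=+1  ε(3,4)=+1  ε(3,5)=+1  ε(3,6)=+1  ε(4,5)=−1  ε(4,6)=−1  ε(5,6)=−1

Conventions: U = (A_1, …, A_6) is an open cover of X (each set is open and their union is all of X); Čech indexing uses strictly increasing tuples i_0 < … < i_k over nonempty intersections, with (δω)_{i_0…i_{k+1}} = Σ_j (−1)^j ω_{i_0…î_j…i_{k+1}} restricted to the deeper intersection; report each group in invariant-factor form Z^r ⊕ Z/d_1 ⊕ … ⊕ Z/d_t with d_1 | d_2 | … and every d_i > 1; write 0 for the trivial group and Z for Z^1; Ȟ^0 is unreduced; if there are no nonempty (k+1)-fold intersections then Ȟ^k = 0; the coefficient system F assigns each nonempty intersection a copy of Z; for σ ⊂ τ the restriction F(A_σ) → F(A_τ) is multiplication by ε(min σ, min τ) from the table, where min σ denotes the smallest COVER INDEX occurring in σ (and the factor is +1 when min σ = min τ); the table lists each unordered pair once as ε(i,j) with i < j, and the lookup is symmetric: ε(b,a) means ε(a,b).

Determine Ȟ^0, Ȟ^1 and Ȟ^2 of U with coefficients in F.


nerve of the cover:
  A12={x10,x24} A16={x3,x7,x19} A23={x4,x9,x14} A34={x1,x17} A45={x2,x18} A56={x5,x22,x25}
C dims 6,6; δ0: rk 6, SNF 1^5·2
Ȟ^0 = (6 − 6) − 0 = 0, so Ȟ^0 ≅ 0
Ȟ^1 = (6 − 0) − 6 = 0 plus torsion [2], so Ȟ^1 ≅ Z/2
Ȟ^2 = (0 − 0) − 0 = 0, so Ȟ^2 ≅ 0

Ȟ^0(U;F) ≅ 0, Ȟ^1(U;F) ≅ Z/2 and Ȟ^2(U;F) ≅ 0


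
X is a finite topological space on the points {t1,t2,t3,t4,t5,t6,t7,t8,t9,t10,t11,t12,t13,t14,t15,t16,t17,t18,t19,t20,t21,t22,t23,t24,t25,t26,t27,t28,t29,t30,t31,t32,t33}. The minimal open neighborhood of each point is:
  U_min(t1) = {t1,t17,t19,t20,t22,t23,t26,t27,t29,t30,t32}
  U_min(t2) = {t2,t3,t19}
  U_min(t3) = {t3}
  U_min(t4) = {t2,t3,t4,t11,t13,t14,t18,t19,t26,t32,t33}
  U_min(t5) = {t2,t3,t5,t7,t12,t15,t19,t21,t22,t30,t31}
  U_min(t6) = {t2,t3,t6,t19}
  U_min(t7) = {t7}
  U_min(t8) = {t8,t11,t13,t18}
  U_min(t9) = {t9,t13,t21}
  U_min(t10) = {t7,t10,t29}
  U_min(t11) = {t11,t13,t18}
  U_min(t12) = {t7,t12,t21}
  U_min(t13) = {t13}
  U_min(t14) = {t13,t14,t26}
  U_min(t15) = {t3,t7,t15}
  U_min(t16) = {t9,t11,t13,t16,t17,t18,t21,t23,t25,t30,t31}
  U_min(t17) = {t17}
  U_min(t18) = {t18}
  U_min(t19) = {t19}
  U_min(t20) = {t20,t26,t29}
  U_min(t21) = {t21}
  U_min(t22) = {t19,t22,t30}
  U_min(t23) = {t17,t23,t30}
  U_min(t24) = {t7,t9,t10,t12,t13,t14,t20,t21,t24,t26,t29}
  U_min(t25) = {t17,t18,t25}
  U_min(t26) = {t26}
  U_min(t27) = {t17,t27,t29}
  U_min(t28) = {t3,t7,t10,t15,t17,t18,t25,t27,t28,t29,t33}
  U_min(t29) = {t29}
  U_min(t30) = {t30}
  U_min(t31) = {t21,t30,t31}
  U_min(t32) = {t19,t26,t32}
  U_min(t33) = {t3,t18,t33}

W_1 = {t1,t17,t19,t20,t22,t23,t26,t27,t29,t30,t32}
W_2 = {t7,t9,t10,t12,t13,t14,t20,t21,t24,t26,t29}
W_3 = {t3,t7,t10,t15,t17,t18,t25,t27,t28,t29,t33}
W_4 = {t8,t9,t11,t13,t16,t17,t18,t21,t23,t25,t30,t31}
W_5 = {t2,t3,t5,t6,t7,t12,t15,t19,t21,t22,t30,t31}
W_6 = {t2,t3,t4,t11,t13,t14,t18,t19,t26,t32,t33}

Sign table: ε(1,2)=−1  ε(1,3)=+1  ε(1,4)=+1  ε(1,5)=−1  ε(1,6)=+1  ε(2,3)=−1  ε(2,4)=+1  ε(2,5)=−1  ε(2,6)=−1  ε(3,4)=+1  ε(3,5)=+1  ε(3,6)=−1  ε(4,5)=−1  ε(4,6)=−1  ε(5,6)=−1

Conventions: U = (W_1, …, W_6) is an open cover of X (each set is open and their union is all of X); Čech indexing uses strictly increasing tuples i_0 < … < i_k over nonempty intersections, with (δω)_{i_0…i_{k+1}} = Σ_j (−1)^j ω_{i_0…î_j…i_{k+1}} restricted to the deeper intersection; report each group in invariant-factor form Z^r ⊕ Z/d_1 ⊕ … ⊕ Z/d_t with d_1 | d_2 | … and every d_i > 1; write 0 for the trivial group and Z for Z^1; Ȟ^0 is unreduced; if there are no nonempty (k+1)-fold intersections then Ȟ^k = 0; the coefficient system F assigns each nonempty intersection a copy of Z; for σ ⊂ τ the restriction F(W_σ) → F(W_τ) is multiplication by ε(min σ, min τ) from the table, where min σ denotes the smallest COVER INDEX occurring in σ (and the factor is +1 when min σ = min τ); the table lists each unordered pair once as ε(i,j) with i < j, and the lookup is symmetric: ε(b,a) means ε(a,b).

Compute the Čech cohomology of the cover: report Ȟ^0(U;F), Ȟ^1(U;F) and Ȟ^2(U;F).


nerve of the cover:
  W12={t20,t26,t29} W13={t17,t27,t29} W14={t17,t23,t30} W15={t19,t22,t30} W16={t19,t26,t32} W23={t7,t10,t29} W24={t9,t13,t21} W25={t7,t12,t21} W26={t13,t14,t26} W34={t17,t18,t25} W35={t3,t7,t15} W36={t3,t18,t33} W45={t21,t30,t31} W46={t11,t13,t18} W56={t2,t3,t19}
  W123={t29} W126={t26} W134={t17} W145={t30} W156={t19} W235={t7} W245={t21} W246={t13} W346={t18} W356={t3}
C dims 6,15,10; δ0: rk 6, SNF 1^5·2; δ1: rk 9, SNF 1^9
Ȟ^0 = (6 − 6) − 0 = 0, so Ȟ^0 ≅ 0
Ȟ^1 = (15 − 9) − 6 = 0 plus torsion [2], so Ȟ^1 ≅ Z/2
Ȟ^2 = (10 − 0) − 9 = 1, so Ȟ^2 ≅ Z

Ȟ^0(U;F) ≅ 0, Ȟ^1(U;F) ≅ Z/2 and Ȟ^2(U;F) ≅ Z
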